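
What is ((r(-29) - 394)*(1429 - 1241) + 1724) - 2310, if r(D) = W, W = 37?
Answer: -67702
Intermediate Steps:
r(D) = 37
((r(-29) - 394)*(1429 - 1241) + 1724) - 2310 = ((37 - 394)*(1429 - 1241) + 1724) - 2310 = (-357*188 + 1724) - 2310 = (-67116 + 1724) - 2310 = -65392 - 2310 = -67702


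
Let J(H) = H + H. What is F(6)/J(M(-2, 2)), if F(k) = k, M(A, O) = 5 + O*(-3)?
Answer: -3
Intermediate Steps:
M(A, O) = 5 - 3*O
J(H) = 2*H
F(6)/J(M(-2, 2)) = 6/((2*(5 - 3*2))) = 6/((2*(5 - 6))) = 6/((2*(-1))) = 6/(-2) = 6*(-1/2) = -3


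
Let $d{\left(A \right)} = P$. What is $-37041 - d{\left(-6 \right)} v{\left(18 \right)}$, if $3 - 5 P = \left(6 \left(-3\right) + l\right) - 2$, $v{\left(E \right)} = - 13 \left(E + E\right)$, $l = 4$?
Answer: $- \frac{176313}{5} \approx -35263.0$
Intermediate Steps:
$v{\left(E \right)} = - 26 E$ ($v{\left(E \right)} = - 13 \cdot 2 E = - 26 E$)
$P = \frac{19}{5}$ ($P = \frac{3}{5} - \frac{\left(6 \left(-3\right) + 4\right) - 2}{5} = \frac{3}{5} - \frac{\left(-18 + 4\right) - 2}{5} = \frac{3}{5} - \frac{-14 - 2}{5} = \frac{3}{5} - - \frac{16}{5} = \frac{3}{5} + \frac{16}{5} = \frac{19}{5} \approx 3.8$)
$d{\left(A \right)} = \frac{19}{5}$
$-37041 - d{\left(-6 \right)} v{\left(18 \right)} = -37041 - \frac{19 \left(\left(-26\right) 18\right)}{5} = -37041 - \frac{19}{5} \left(-468\right) = -37041 - - \frac{8892}{5} = -37041 + \frac{8892}{5} = - \frac{176313}{5}$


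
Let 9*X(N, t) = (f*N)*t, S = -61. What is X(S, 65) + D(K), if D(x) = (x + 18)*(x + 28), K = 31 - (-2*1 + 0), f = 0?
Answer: 3111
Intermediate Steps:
X(N, t) = 0 (X(N, t) = ((0*N)*t)/9 = (0*t)/9 = (1/9)*0 = 0)
K = 33 (K = 31 - (-2 + 0) = 31 - 1*(-2) = 31 + 2 = 33)
D(x) = (18 + x)*(28 + x)
X(S, 65) + D(K) = 0 + (504 + 33**2 + 46*33) = 0 + (504 + 1089 + 1518) = 0 + 3111 = 3111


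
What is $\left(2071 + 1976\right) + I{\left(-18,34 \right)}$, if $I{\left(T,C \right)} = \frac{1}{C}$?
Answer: $\frac{137599}{34} \approx 4047.0$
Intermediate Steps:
$\left(2071 + 1976\right) + I{\left(-18,34 \right)} = \left(2071 + 1976\right) + \frac{1}{34} = 4047 + \frac{1}{34} = \frac{137599}{34}$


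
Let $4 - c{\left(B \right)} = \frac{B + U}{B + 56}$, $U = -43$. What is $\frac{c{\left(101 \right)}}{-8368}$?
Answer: $- \frac{285}{656888} \approx -0.00043386$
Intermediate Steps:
$c{\left(B \right)} = 4 - \frac{-43 + B}{56 + B}$ ($c{\left(B \right)} = 4 - \frac{B - 43}{B + 56} = 4 - \frac{-43 + B}{56 + B}$)
$\frac{c{\left(101 \right)}}{-8368} = \frac{3 \frac{1}{56 + 101} \left(89 + 101\right)}{-8368} = 3 \cdot \frac{1}{157} \cdot 190 \left(- \frac{1}{8368}\right) = \frac{570}{157} \left(- \frac{1}{8368}\right) = - \frac{285}{656888}$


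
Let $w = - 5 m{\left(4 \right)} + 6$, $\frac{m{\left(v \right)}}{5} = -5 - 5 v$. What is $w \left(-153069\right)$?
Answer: $-96586539$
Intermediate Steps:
$m{\left(v \right)} = -25 - 25 v$ ($m{\left(v \right)} = 5 \left(-5 - 5 v\right) = -25 - 25 v$)
$w = 631$ ($w = - 5 \left(-25 - 100\right) + 6 = \left(-5\right) \left(-125\right) + 6 = 625 + 6 = 631$)
$w \left(-153069\right) = 631 \left(-153069\right) = -96586539$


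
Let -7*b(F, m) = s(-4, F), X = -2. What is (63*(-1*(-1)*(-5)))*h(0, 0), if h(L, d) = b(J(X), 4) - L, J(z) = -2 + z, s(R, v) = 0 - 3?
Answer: -135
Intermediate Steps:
s(R, v) = -3
b(F, m) = 3/7 (b(F, m) = -⅐*(-3) = 3/7)
h(L, d) = 3/7 - L
(63*(-1*(-1)*(-5)))*h(0, 0) = (63*(-1*(-1)*(-5)))*(3/7 - 1*0) = (63*(1*(-5)))*(3/7 + 0) = (63*(-5))*(3/7) = -315*3/7 = -135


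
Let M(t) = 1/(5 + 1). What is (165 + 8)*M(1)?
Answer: 173/6 ≈ 28.833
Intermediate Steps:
M(t) = ⅙ (M(t) = 1/6 = ⅙)
(165 + 8)*M(1) = (165 + 8)*(⅙) = 173*(⅙) = 173/6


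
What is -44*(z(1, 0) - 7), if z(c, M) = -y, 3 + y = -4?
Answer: 0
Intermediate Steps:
y = -7 (y = -3 - 4 = -7)
z(c, M) = 7 (z(c, M) = -1*(-7) = 7)
-44*(z(1, 0) - 7) = -44*(7 - 7) = -44*0 = 0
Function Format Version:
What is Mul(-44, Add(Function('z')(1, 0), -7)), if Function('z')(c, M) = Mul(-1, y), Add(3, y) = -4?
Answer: 0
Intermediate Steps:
y = -7 (y = Add(-3, -4) = -7)
Function('z')(c, M) = 7 (Function('z')(c, M) = Mul(-1, -7) = 7)
Mul(-44, Add(Function('z')(1, 0), -7)) = Mul(-44, Add(7, -7)) = Mul(-44, 0) = 0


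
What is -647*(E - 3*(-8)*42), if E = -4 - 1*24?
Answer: -634060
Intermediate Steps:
E = -28 (E = -4 - 24 = -28)
-647*(E - 3*(-8)*42) = -647*(-28 - 3*(-8)*42) = -647*(-28 + 24*42) = -647*(-28 + 1008) = -647*980 = -634060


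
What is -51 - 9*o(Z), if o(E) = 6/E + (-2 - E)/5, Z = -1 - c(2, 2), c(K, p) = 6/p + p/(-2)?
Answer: -174/5 ≈ -34.800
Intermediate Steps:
c(K, p) = 6/p - p/2 (c(K, p) = 6/p + p*(-1/2) = 6/p - p/2)
Z = -3 (Z = -1 - (6/2 - 1/2*2) = -1 - (6*(1/2) - 1) = -1 - (3 - 1) = -1 - 1*2 = -1 - 2 = -3)
o(E) = -2/5 + 6/E - E/5 (o(E) = 6/E + (-2 - E)*(1/5) = 6/E + (-2/5 - E/5) = -2/5 + 6/E - E/5)
-51 - 9*o(Z) = -51 - 9*(30 - 1*(-3)*(2 - 3))/(5*(-3)) = -51 - 9*(-1)*(30 - 1*(-3)*(-1))/(5*3) = -51 - 9*(-1)*(30 - 3)/(5*3) = -51 - 9*(-1)*27/(5*3) = -51 - 9*(-9/5) = -51 + 81/5 = -174/5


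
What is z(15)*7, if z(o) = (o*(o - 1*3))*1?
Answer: 1260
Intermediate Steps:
z(o) = o*(-3 + o) (z(o) = (o*(o - 3))*1 = (o*(-3 + o))*1 = o*(-3 + o))
z(15)*7 = (15*(-3 + 15))*7 = (15*12)*7 = 180*7 = 1260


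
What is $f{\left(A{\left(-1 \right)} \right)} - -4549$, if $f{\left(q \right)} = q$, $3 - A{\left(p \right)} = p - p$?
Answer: $4552$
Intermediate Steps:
$A{\left(p \right)} = 3$ ($A{\left(p \right)} = 3 - \left(p - p\right) = 3 - 0 = 3 + 0 = 3$)
$f{\left(A{\left(-1 \right)} \right)} - -4549 = 3 - -4549 = 3 + 4549 = 4552$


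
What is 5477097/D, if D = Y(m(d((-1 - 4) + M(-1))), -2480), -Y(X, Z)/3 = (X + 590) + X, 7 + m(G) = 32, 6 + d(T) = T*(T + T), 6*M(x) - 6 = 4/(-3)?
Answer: -1825699/640 ≈ -2852.7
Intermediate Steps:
M(x) = 7/9 (M(x) = 1 + (4/(-3))/6 = 1 + (4*(-⅓))/6 = 1 + (⅙)*(-4/3) = 1 - 2/9 = 7/9)
d(T) = -6 + 2*T² (d(T) = -6 + T*(T + T) = -6 + T*(2*T) = -6 + 2*T²)
m(G) = 25 (m(G) = -7 + 32 = 25)
Y(X, Z) = -1770 - 6*X (Y(X, Z) = -3*((X + 590) + X) = -3*((590 + X) + X) = -3*(590 + 2*X) = -1770 - 6*X)
D = -1920 (D = -1770 - 6*25 = -1770 - 150 = -1920)
5477097/D = 5477097/(-1920) = 5477097*(-1/1920) = -1825699/640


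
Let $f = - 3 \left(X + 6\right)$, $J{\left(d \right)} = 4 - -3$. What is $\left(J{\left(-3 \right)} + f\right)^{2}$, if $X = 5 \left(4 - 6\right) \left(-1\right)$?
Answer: $1681$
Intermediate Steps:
$X = 10$ ($X = 5 \left(4 - 6\right) \left(-1\right) = 5 \left(-2\right) \left(-1\right) = \left(-10\right) \left(-1\right) = 10$)
$J{\left(d \right)} = 7$ ($J{\left(d \right)} = 4 + 3 = 7$)
$f = -48$ ($f = - 3 \left(10 + 6\right) = \left(-3\right) 16 = -48$)
$\left(J{\left(-3 \right)} + f\right)^{2} = \left(7 - 48\right)^{2} = \left(-41\right)^{2} = 1681$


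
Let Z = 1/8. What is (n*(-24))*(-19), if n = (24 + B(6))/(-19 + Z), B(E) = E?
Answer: -109440/151 ≈ -724.77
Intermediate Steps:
Z = 1/8 ≈ 0.12500
n = -240/151 (n = (24 + 6)/(-19 + 1/8) = 30/(-151/8) = 30*(-8/151) = -240/151 ≈ -1.5894)
(n*(-24))*(-19) = -240/151*(-24)*(-19) = (5760/151)*(-19) = -109440/151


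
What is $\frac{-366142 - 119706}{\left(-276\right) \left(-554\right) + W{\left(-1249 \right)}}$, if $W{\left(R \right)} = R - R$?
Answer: $- \frac{60731}{19113} \approx -3.1775$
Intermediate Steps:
$W{\left(R \right)} = 0$
$\frac{-366142 - 119706}{\left(-276\right) \left(-554\right) + W{\left(-1249 \right)}} = \frac{-366142 - 119706}{\left(-276\right) \left(-554\right) + 0} = - \frac{485848}{152904 + 0} = - \frac{485848}{152904} = \left(-485848\right) \frac{1}{152904} = - \frac{60731}{19113}$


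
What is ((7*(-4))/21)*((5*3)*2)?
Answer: -40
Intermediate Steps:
((7*(-4))/21)*((5*3)*2) = (-28*1/21)*(15*2) = -4/3*30 = -40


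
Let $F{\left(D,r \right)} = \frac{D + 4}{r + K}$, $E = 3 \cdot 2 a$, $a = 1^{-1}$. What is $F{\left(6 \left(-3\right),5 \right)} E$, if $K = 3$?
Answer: $- \frac{21}{2} \approx -10.5$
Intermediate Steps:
$a = 1$
$E = 6$ ($E = 3 \cdot 2 \cdot 1 = 6 \cdot 1 = 6$)
$F{\left(D,r \right)} = \frac{4 + D}{3 + r}$ ($F{\left(D,r \right)} = \frac{D + 4}{r + 3} = \frac{4 + D}{3 + r}$)
$F{\left(6 \left(-3\right),5 \right)} E = \frac{4 + 6 \left(-3\right)}{3 + 5} \cdot 6 = \frac{4 - 18}{8} \cdot 6 = \frac{1}{8} \left(-14\right) 6 = \left(- \frac{7}{4}\right) 6 = - \frac{21}{2}$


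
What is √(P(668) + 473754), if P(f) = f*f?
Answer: √919978 ≈ 959.15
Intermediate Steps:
P(f) = f²
√(P(668) + 473754) = √(668² + 473754) = √(446224 + 473754) = √919978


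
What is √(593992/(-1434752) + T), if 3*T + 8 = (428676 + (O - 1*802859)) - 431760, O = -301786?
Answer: 5*I*√267221942081457/134508 ≈ 607.66*I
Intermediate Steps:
T = -1107737/3 (T = -8/3 + ((428676 + (-301786 - 1*802859)) - 431760)/3 = -8/3 + ((428676 + (-301786 - 802859)) - 431760)/3 = -8/3 + ((428676 - 1104645) - 431760)/3 = -8/3 + (-675969 - 431760)/3 = -8/3 + (⅓)*(-1107729) = -8/3 - 369243 = -1107737/3 ≈ -3.6925e+5)
√(593992/(-1434752) + T) = √(593992/(-1434752) - 1107737/3) = √(593992*(-1/1434752) - 1107737/3) = √(-74249/179344 - 1107737/3) = √(-198666207275/538032) = 5*I*√267221942081457/134508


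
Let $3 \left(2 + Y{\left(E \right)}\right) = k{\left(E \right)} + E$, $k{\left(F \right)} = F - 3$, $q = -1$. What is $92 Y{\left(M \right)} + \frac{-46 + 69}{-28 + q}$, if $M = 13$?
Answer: $\frac{45287}{87} \approx 520.54$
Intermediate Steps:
$k{\left(F \right)} = -3 + F$ ($k{\left(F \right)} = F - 3 = -3 + F$)
$Y{\left(E \right)} = -3 + \frac{2 E}{3}$ ($Y{\left(E \right)} = -2 + \frac{\left(-3 + E\right) + E}{3} = -2 + \frac{-3 + 2 E}{3} = -2 + \left(-1 + \frac{2 E}{3}\right) = -3 + \frac{2 E}{3}$)
$92 Y{\left(M \right)} + \frac{-46 + 69}{-28 + q} = 92 \left(-3 + \frac{2}{3} \cdot 13\right) + \frac{-46 + 69}{-28 - 1} = 92 \left(-3 + \frac{26}{3}\right) + \frac{23}{-29} = 92 \cdot \frac{17}{3} + 23 \left(- \frac{1}{29}\right) = \frac{1564}{3} - \frac{23}{29} = \frac{45287}{87}$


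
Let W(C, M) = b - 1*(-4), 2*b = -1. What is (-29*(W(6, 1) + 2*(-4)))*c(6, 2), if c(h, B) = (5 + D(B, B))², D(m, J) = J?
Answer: 12789/2 ≈ 6394.5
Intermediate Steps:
b = -½ (b = (½)*(-1) = -½ ≈ -0.50000)
W(C, M) = 7/2 (W(C, M) = -½ - 1*(-4) = -½ + 4 = 7/2)
c(h, B) = (5 + B)²
(-29*(W(6, 1) + 2*(-4)))*c(6, 2) = (-29*(7/2 + 2*(-4)))*(5 + 2)² = -29*(7/2 - 8)*7² = -29*(-9/2)*49 = (261/2)*49 = 12789/2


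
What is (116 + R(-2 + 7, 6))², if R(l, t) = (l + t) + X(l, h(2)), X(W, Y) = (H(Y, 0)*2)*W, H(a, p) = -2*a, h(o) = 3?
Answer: 4489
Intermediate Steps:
X(W, Y) = -4*W*Y (X(W, Y) = (-2*Y*2)*W = (-4*Y)*W = -4*W*Y)
R(l, t) = t - 11*l (R(l, t) = (l + t) - 4*l*3 = (l + t) - 12*l = t - 11*l)
(116 + R(-2 + 7, 6))² = (116 + (6 - 11*(-2 + 7)))² = (116 + (6 - 11*5))² = (116 + (6 - 55))² = (116 - 49)² = 67² = 4489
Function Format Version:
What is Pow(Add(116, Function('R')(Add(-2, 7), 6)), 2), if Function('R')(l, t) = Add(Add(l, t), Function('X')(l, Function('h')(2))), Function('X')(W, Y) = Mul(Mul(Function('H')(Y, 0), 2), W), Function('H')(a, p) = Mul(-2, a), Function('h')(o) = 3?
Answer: 4489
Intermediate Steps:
Function('X')(W, Y) = Mul(-4, W, Y) (Function('X')(W, Y) = Mul(Mul(Mul(-2, Y), 2), W) = Mul(Mul(-4, Y), W) = Mul(-4, W, Y))
Function('R')(l, t) = Add(t, Mul(-11, l)) (Function('R')(l, t) = Add(Add(l, t), Mul(-4, l, 3)) = Add(Add(l, t), Mul(-12, l)) = Add(t, Mul(-11, l)))
Pow(Add(116, Function('R')(Add(-2, 7), 6)), 2) = Pow(Add(116, Add(6, Mul(-11, Add(-2, 7)))), 2) = Pow(Add(116, Add(6, Mul(-11, 5))), 2) = Pow(Add(116, Add(6, -55)), 2) = Pow(Add(116, -49), 2) = Pow(67, 2) = 4489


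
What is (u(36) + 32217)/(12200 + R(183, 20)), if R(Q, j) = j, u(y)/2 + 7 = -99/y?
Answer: 12879/4888 ≈ 2.6348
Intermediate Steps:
u(y) = -14 - 198/y (u(y) = -14 + 2*(-99/y) = -14 - 198/y)
(u(36) + 32217)/(12200 + R(183, 20)) = ((-14 - 198/36) + 32217)/(12200 + 20) = ((-14 - 198*1/36) + 32217)/12220 = ((-14 - 11/2) + 32217)*(1/12220) = (-39/2 + 32217)*(1/12220) = (64395/2)*(1/12220) = 12879/4888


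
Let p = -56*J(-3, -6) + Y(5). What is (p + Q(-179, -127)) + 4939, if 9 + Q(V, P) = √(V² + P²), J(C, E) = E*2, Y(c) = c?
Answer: 5607 + √48170 ≈ 5826.5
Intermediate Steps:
J(C, E) = 2*E
p = 677 (p = -112*(-6) + 5 = -56*(-12) + 5 = 672 + 5 = 677)
Q(V, P) = -9 + √(P² + V²) (Q(V, P) = -9 + √(V² + P²) = -9 + √(P² + V²))
(p + Q(-179, -127)) + 4939 = (677 + (-9 + √((-127)² + (-179)²))) + 4939 = (677 + (-9 + √(16129 + 32041))) + 4939 = (677 + (-9 + √48170)) + 4939 = (668 + √48170) + 4939 = 5607 + √48170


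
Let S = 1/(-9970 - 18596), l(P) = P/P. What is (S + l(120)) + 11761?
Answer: 335993291/28566 ≈ 11762.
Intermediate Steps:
l(P) = 1
S = -1/28566 (S = 1/(-28566) = -1/28566 ≈ -3.5007e-5)
(S + l(120)) + 11761 = (-1/28566 + 1) + 11761 = 28565/28566 + 11761 = 335993291/28566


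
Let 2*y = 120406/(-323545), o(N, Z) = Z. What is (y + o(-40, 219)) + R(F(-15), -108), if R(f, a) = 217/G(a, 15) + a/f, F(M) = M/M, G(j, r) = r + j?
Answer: 105295061/970635 ≈ 108.48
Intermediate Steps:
G(j, r) = j + r
F(M) = 1
R(f, a) = 217/(15 + a) + a/f (R(f, a) = 217/(a + 15) + a/f = 217/(15 + a) + a/f)
y = -60203/323545 (y = (120406/(-323545))/2 = (120406*(-1/323545))/2 = (1/2)*(-120406/323545) = -60203/323545 ≈ -0.18607)
(y + o(-40, 219)) + R(F(-15), -108) = (-60203/323545 + 219) + (217/(15 - 108) - 108/1) = 70796152/323545 + (217/(-93) - 108*1) = 70796152/323545 + (217*(-1/93) - 108) = 70796152/323545 + (-7/3 - 108) = 70796152/323545 - 331/3 = 105295061/970635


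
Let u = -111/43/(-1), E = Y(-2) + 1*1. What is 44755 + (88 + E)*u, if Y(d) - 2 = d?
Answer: 1934344/43 ≈ 44985.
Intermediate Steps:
Y(d) = 2 + d
E = 1 (E = (2 - 2) + 1*1 = 0 + 1 = 1)
u = 111/43 (u = -111*1/43*(-1) = -111/43*(-1) = 111/43 ≈ 2.5814)
44755 + (88 + E)*u = 44755 + (88 + 1)*(111/43) = 44755 + 89*(111/43) = 44755 + 9879/43 = 1934344/43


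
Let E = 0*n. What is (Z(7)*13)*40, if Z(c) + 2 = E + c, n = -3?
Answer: 2600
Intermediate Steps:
E = 0 (E = 0*(-3) = 0)
Z(c) = -2 + c (Z(c) = -2 + (0 + c) = -2 + c)
(Z(7)*13)*40 = ((-2 + 7)*13)*40 = (5*13)*40 = 65*40 = 2600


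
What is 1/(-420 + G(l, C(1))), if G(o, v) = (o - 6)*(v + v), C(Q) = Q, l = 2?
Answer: -1/428 ≈ -0.0023364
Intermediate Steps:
G(o, v) = 2*v*(-6 + o) (G(o, v) = (-6 + o)*(2*v) = 2*v*(-6 + o))
1/(-420 + G(l, C(1))) = 1/(-420 + 2*1*(-6 + 2)) = 1/(-420 + 2*1*(-4)) = 1/(-420 - 8) = 1/(-428) = -1/428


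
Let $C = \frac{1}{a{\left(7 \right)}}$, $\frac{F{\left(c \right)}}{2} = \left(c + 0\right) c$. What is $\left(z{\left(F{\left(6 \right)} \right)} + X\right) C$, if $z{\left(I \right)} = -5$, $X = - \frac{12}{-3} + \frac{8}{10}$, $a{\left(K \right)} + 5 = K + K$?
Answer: $- \frac{1}{45} \approx -0.022222$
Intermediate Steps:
$a{\left(K \right)} = -5 + 2 K$ ($a{\left(K \right)} = -5 + \left(K + K\right) = -5 + 2 K$)
$F{\left(c \right)} = 2 c^{2}$ ($F{\left(c \right)} = 2 \left(c + 0\right) c = 2 c c = 2 c^{2}$)
$C = \frac{1}{9}$ ($C = \frac{1}{-5 + 2 \cdot 7} = \frac{1}{-5 + 14} = \frac{1}{9} \approx 0.11111$)
$X = \frac{24}{5}$ ($X = \left(-12\right) \left(- \frac{1}{3}\right) + 8 \cdot \frac{1}{10} = 4 + \frac{4}{5} = \frac{24}{5} \approx 4.8$)
$\left(z{\left(F{\left(6 \right)} \right)} + X\right) C = \left(-5 + \frac{24}{5}\right) \frac{1}{9} = \left(- \frac{1}{5}\right) \frac{1}{9} = - \frac{1}{45}$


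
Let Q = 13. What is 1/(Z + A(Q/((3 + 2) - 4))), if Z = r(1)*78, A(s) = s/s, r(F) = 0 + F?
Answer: 1/79 ≈ 0.012658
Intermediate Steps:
r(F) = F
A(s) = 1
Z = 78 (Z = 1*78 = 78)
1/(Z + A(Q/((3 + 2) - 4))) = 1/(78 + 1) = 1/79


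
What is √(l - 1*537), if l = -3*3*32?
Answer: 5*I*√33 ≈ 28.723*I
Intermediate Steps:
l = -288 (l = -9*32 = -288)
√(l - 1*537) = √(-288 - 1*537) = √(-288 - 537) = √(-825) = 5*I*√33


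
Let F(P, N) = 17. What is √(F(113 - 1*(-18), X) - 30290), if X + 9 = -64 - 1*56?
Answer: I*√30273 ≈ 173.99*I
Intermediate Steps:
X = -129 (X = -9 + (-64 - 1*56) = -9 + (-64 - 56) = -9 - 120 = -129)
√(F(113 - 1*(-18), X) - 30290) = √(17 - 30290) = √(-30273) = I*√30273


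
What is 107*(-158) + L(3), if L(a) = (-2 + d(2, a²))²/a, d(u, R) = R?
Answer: -50669/3 ≈ -16890.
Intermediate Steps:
L(a) = (-2 + a²)²/a
107*(-158) + L(3) = 107*(-158) + (-2 + 3²)²/3 = -16906 + (-2 + 9)²/3 = -16906 + (⅓)*7² = -16906 + (⅓)*49 = -16906 + 49/3 = -50669/3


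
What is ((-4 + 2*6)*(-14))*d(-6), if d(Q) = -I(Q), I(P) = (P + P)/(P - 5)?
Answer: 1344/11 ≈ 122.18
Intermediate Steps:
I(P) = 2*P/(-5 + P) (I(P) = (2*P)/(-5 + P) = 2*P/(-5 + P))
d(Q) = -2*Q/(-5 + Q)
((-4 + 2*6)*(-14))*d(-6) = ((-4 + 2*6)*(-14))*(-2*(-6)/(-5 - 6)) = ((-4 + 12)*(-14))*(-2*(-6)/(-11)) = (8*(-14))*(-2*(-6)*(-1/11)) = -112*(-12/11) = 1344/11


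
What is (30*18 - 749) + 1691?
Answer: 1482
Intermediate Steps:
(30*18 - 749) + 1691 = (540 - 749) + 1691 = -209 + 1691 = 1482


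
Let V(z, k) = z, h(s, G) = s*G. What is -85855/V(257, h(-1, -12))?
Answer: -85855/257 ≈ -334.07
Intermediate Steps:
h(s, G) = G*s
-85855/V(257, h(-1, -12)) = -85855/257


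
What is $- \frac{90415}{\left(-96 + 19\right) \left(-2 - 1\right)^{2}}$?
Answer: $\frac{90415}{693} \approx 130.47$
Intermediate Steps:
$- \frac{90415}{\left(-96 + 19\right) \left(-2 - 1\right)^{2}} = - \frac{90415}{\left(-77\right) \left(-3\right)^{2}} = - \frac{90415}{\left(-77\right) 9} = - \frac{90415}{-693} = \left(-90415\right) \left(- \frac{1}{693}\right) = \frac{90415}{693}$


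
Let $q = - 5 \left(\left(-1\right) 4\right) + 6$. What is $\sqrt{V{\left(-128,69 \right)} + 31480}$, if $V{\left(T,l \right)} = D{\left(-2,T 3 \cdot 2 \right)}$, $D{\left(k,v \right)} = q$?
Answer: $\sqrt{31506} \approx 177.5$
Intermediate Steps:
$q = 26$ ($q = \left(-5\right) \left(-4\right) + 6 = 20 + 6 = 26$)
$D{\left(k,v \right)} = 26$
$V{\left(T,l \right)} = 26$
$\sqrt{V{\left(-128,69 \right)} + 31480} = \sqrt{26 + 31480} = \sqrt{31506}$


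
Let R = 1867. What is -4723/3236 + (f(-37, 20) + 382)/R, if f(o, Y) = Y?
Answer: -7516969/6041612 ≈ -1.2442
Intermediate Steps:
-4723/3236 + (f(-37, 20) + 382)/R = -4723/3236 + (20 + 382)/1867 = -4723*1/3236 + 402*(1/1867) = -4723/3236 + 402/1867 = -7516969/6041612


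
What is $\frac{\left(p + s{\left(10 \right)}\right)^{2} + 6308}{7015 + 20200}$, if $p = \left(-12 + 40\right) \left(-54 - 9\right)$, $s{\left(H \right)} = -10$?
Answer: $\frac{3153384}{27215} \approx 115.87$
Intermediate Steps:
$p = -1764$ ($p = 28 \left(-63\right) = -1764$)
$\frac{\left(p + s{\left(10 \right)}\right)^{2} + 6308}{7015 + 20200} = \frac{\left(-1764 - 10\right)^{2} + 6308}{7015 + 20200} = \frac{\left(-1774\right)^{2} + 6308}{27215} = \left(3147076 + 6308\right) \frac{1}{27215} = 3153384 \cdot \frac{1}{27215} = \frac{3153384}{27215}$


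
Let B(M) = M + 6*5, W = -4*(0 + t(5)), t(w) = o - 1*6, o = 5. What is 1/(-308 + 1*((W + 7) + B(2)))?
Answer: -1/265 ≈ -0.0037736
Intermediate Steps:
t(w) = -1 (t(w) = 5 - 1*6 = 5 - 6 = -1)
W = 4 (W = -4*(0 - 1) = -4*(-1) = 4)
B(M) = 30 + M (B(M) = M + 30 = 30 + M)
1/(-308 + 1*((W + 7) + B(2))) = 1/(-308 + 1*((4 + 7) + (30 + 2))) = 1/(-308 + 1*(11 + 32)) = 1/(-308 + 1*43) = 1/(-308 + 43) = 1/(-265) = -1/265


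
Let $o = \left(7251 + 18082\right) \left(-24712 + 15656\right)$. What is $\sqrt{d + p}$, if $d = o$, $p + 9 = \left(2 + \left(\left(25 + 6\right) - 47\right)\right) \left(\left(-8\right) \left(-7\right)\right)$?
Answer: $i \sqrt{229416441} \approx 15147.0 i$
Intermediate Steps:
$o = -229415648$ ($o = 25333 \left(-9056\right) = -229415648$)
$p = -793$ ($p = -9 + \left(2 + \left(\left(25 + 6\right) - 47\right)\right) \left(\left(-8\right) \left(-7\right)\right) = -9 + \left(2 + \left(31 - 47\right)\right) 56 = -9 + \left(2 - 16\right) 56 = -9 - 784 = -793$)
$d = -229415648$
$\sqrt{d + p} = \sqrt{-229415648 - 793} = \sqrt{-229416441} = i \sqrt{229416441}$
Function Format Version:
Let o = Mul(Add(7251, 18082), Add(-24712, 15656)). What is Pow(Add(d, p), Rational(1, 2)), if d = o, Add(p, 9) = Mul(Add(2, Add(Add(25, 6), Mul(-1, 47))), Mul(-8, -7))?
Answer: Mul(I, Pow(229416441, Rational(1, 2))) ≈ Mul(15147., I)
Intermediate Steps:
o = -229415648 (o = Mul(25333, -9056) = -229415648)
p = -793 (p = Add(-9, Mul(Add(2, Add(Add(25, 6), Mul(-1, 47))), Mul(-8, -7))) = Add(-9, Mul(Add(2, Add(31, -47)), 56)) = Add(-9, Mul(Add(2, -16), 56)) = Add(-9, Mul(-14, 56)) = Add(-9, -784) = -793)
d = -229415648
Pow(Add(d, p), Rational(1, 2)) = Pow(Add(-229415648, -793), Rational(1, 2)) = Pow(-229416441, Rational(1, 2)) = Mul(I, Pow(229416441, Rational(1, 2)))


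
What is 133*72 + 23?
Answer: 9599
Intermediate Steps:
133*72 + 23 = 9576 + 23 = 9599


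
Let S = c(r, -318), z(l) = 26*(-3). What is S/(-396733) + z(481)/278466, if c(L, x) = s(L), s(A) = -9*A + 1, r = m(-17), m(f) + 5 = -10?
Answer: -11469425/18412775263 ≈ -0.00062291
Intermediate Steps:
m(f) = -15 (m(f) = -5 - 10 = -15)
r = -15
s(A) = 1 - 9*A
z(l) = -78
c(L, x) = 1 - 9*L
S = 136 (S = 1 - 9*(-15) = 1 + 135 = 136)
S/(-396733) + z(481)/278466 = 136/(-396733) - 78/278466 = 136*(-1/396733) - 78*1/278466 = -136/396733 - 13/46411 = -11469425/18412775263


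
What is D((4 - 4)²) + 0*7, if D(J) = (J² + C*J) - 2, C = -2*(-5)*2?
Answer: -2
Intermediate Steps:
C = 20 (C = 10*2 = 20)
D(J) = -2 + J² + 20*J (D(J) = (J² + 20*J) - 2 = -2 + J² + 20*J)
D((4 - 4)²) + 0*7 = (-2 + ((4 - 4)²)² + 20*(4 - 4)²) + 0*7 = (-2 + (0²)² + 20*0²) + 0 = (-2 + 0² + 20*0) + 0 = (-2 + 0 + 0) + 0 = -2 + 0 = -2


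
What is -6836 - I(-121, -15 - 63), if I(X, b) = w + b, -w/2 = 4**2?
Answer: -6726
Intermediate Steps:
w = -32 (w = -2*4**2 = -2*16 = -32)
I(X, b) = -32 + b
-6836 - I(-121, -15 - 63) = -6836 - (-32 + (-15 - 63)) = -6836 - (-32 - 78) = -6836 - 1*(-110) = -6836 + 110 = -6726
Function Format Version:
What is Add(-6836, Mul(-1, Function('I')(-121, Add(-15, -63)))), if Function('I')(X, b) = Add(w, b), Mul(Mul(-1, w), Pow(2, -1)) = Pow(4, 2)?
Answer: -6726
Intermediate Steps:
w = -32 (w = Mul(-2, Pow(4, 2)) = Mul(-2, 16) = -32)
Function('I')(X, b) = Add(-32, b)
Add(-6836, Mul(-1, Function('I')(-121, Add(-15, -63)))) = Add(-6836, Mul(-1, Add(-32, Add(-15, -63)))) = Add(-6836, Mul(-1, Add(-32, -78))) = Add(-6836, Mul(-1, -110)) = Add(-6836, 110) = -6726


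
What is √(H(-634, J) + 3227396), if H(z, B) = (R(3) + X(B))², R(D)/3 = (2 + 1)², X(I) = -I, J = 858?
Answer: √3917957 ≈ 1979.4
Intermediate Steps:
R(D) = 27 (R(D) = 3*(2 + 1)² = 3*3² = 3*9 = 27)
H(z, B) = (27 - B)²
√(H(-634, J) + 3227396) = √((-27 + 858)² + 3227396) = √(831² + 3227396) = √(690561 + 3227396) = √3917957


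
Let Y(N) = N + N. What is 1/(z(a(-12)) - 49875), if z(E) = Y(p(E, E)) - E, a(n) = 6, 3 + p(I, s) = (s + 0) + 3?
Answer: -1/49869 ≈ -2.0053e-5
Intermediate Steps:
p(I, s) = s (p(I, s) = -3 + ((s + 0) + 3) = -3 + (s + 3) = -3 + (3 + s) = s)
Y(N) = 2*N
z(E) = E (z(E) = 2*E - E = E)
1/(z(a(-12)) - 49875) = 1/(6 - 49875) = 1/(-49869) = -1/49869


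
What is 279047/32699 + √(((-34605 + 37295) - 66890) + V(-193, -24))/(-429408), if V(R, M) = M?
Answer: 279047/32699 - I*√446/35784 ≈ 8.5338 - 0.00059017*I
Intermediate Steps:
279047/32699 + √(((-34605 + 37295) - 66890) + V(-193, -24))/(-429408) = 279047/32699 + √(((-34605 + 37295) - 66890) - 24)/(-429408) = 279047*(1/32699) + √((2690 - 66890) - 24)*(-1/429408) = 279047/32699 + √(-64200 - 24)*(-1/429408) = 279047/32699 + √(-64224)*(-1/429408) = 279047/32699 + (12*I*√446)*(-1/429408) = 279047/32699 - I*√446/35784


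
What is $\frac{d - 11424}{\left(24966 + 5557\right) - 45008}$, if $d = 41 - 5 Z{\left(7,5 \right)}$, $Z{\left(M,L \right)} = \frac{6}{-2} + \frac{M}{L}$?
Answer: $\frac{2275}{2897} \approx 0.7853$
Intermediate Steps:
$Z{\left(M,L \right)} = -3 + \frac{M}{L}$ ($Z{\left(M,L \right)} = 6 \left(- \frac{1}{2}\right) + \frac{M}{L} = -3 + \frac{M}{L}$)
$d = 49$ ($d = 41 - 5 \left(-3 + \frac{7}{5}\right) = 41 - -8 = 41 + 8 = 49$)
$\frac{d - 11424}{\left(24966 + 5557\right) - 45008} = \frac{49 - 11424}{\left(24966 + 5557\right) - 45008} = - \frac{11375}{30523 - 45008} = - \frac{11375}{-14485} = \left(-11375\right) \left(- \frac{1}{14485}\right) = \frac{2275}{2897}$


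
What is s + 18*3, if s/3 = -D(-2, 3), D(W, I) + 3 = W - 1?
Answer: 72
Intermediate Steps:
D(W, I) = -4 + W (D(W, I) = -3 + (W - 1) = -3 + (-1 + W) = -4 + W)
s = 18 (s = 3*(-(-4 - 2)) = 3*(-1*(-6)) = 3*6 = 18)
s + 18*3 = 18 + 18*3 = 18 + 54 = 72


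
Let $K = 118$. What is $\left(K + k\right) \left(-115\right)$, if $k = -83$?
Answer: $-4025$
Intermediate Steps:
$\left(K + k\right) \left(-115\right) = \left(118 - 83\right) \left(-115\right) = 35 \left(-115\right) = -4025$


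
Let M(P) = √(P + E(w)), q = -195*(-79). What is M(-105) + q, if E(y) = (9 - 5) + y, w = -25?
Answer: 15405 + 3*I*√14 ≈ 15405.0 + 11.225*I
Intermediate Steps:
q = 15405
E(y) = 4 + y
M(P) = √(-21 + P) (M(P) = √(P + (4 - 25)) = √(P - 21) = √(-21 + P))
M(-105) + q = √(-21 - 105) + 15405 = √(-126) + 15405 = 3*I*√14 + 15405 = 15405 + 3*I*√14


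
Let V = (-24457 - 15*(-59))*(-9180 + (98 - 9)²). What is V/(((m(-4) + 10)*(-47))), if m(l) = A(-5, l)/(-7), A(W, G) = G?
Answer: -103870018/1739 ≈ -59730.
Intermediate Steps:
m(l) = -l/7 (m(l) = l/(-7) = l*(-⅐) = -l/7)
V = 29677148 (V = (-24457 + 885)*(-9180 + 89²) = -23572*(-9180 + 7921) = -23572*(-1259) = 29677148)
V/(((m(-4) + 10)*(-47))) = 29677148/(((-⅐*(-4) + 10)*(-47))) = 29677148/(((4/7 + 10)*(-47))) = 29677148/(((74/7)*(-47))) = 29677148/(-3478/7) = 29677148*(-7/3478) = -103870018/1739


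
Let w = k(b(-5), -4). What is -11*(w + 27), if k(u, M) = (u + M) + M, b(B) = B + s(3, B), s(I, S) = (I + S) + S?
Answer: -77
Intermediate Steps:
s(I, S) = I + 2*S
b(B) = 3 + 3*B (b(B) = B + (3 + 2*B) = 3 + 3*B)
k(u, M) = u + 2*M (k(u, M) = (M + u) + M = u + 2*M)
w = -20 (w = (3 + 3*(-5)) + 2*(-4) = (3 - 15) - 8 = -12 - 8 = -20)
-11*(w + 27) = -11*(-20 + 27) = -11*7 = -77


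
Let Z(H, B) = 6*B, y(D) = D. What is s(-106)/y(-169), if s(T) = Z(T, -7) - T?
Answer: -64/169 ≈ -0.37870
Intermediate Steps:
s(T) = -42 - T (s(T) = 6*(-7) - T = -42 - T)
s(-106)/y(-169) = (-42 - 1*(-106))/(-169) = (-42 + 106)*(-1/169) = 64*(-1/169) = -64/169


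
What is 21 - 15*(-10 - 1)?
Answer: 186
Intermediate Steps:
21 - 15*(-10 - 1) = 21 - 15*(-11) = 21 + 165 = 186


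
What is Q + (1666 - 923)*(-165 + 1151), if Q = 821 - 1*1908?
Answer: 731511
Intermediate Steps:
Q = -1087 (Q = 821 - 1908 = -1087)
Q + (1666 - 923)*(-165 + 1151) = -1087 + (1666 - 923)*(-165 + 1151) = -1087 + 743*986 = -1087 + 732598 = 731511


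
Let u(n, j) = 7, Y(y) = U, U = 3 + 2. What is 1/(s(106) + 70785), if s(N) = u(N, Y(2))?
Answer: 1/70792 ≈ 1.4126e-5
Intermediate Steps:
U = 5
Y(y) = 5
s(N) = 7
1/(s(106) + 70785) = 1/(7 + 70785) = 1/70792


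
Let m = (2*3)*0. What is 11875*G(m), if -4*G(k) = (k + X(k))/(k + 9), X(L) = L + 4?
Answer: -11875/9 ≈ -1319.4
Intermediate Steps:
X(L) = 4 + L
m = 0 (m = 6*0 = 0)
G(k) = -(4 + 2*k)/(4*(9 + k)) (G(k) = -(k + (4 + k))/(4*(k + 9)) = -(4 + 2*k)/(4*(9 + k)))
11875*G(m) = 11875*((-2 - 1*0)/(2*(9 + 0))) = 11875*((½)*(-2 + 0)/9) = 11875*((½)*(⅑)*(-2)) = 11875*(-⅑) = -11875/9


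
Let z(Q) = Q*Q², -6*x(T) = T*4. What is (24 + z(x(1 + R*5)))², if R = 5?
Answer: 19588801600/729 ≈ 2.6871e+7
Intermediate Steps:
x(T) = -2*T/3 (x(T) = -T*4/6 = -2*T/3)
z(Q) = Q³
(24 + z(x(1 + R*5)))² = (24 + (-2*(1 + 5*5)/3)³)² = (24 + (-2*(1 + 25)/3)³)² = (24 + (-⅔*26)³)² = (24 + (-52/3)³)² = (24 - 140608/27)² = (-139960/27)² = 19588801600/729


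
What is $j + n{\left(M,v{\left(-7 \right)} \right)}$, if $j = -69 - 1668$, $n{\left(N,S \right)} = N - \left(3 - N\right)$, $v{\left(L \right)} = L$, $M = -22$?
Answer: $-1784$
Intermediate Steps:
$n{\left(N,S \right)} = -3 + 2 N$ ($n{\left(N,S \right)} = N + \left(-3 + N\right) = -3 + 2 N$)
$j = -1737$ ($j = -69 - 1668 = -1737$)
$j + n{\left(M,v{\left(-7 \right)} \right)} = -1737 + \left(-3 + 2 \left(-22\right)\right) = -1737 - 47 = -1784$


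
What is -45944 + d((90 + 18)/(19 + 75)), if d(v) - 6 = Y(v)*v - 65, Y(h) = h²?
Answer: -4776012005/103823 ≈ -46002.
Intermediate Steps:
d(v) = -59 + v³ (d(v) = 6 + (v²*v - 65) = 6 + (v³ - 65) = 6 + (-65 + v³) = -59 + v³)
-45944 + d((90 + 18)/(19 + 75)) = -45944 + (-59 + ((90 + 18)/(19 + 75))³) = -45944 + (-59 + (108/94)³) = -45944 + (-59 + (108*(1/94))³) = -45944 + (-59 + (54/47)³) = -45944 + (-59 + 157464/103823) = -45944 - 5968093/103823 = -4776012005/103823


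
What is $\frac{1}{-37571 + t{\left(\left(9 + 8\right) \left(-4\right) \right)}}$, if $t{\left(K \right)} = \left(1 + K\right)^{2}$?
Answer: $- \frac{1}{33082} \approx -3.0228 \cdot 10^{-5}$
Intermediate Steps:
$\frac{1}{-37571 + t{\left(\left(9 + 8\right) \left(-4\right) \right)}} = \frac{1}{-37571 + \left(1 + \left(9 + 8\right) \left(-4\right)\right)^{2}} = \frac{1}{-37571 + \left(1 + 17 \left(-4\right)\right)^{2}} = \frac{1}{-37571 + \left(1 - 68\right)^{2}} = \frac{1}{-37571 + \left(-67\right)^{2}} = \frac{1}{-37571 + 4489} = \frac{1}{-33082} = - \frac{1}{33082}$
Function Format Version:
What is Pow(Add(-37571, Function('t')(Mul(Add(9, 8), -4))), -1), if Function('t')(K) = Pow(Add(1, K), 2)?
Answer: Rational(-1, 33082) ≈ -3.0228e-5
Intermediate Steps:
Pow(Add(-37571, Function('t')(Mul(Add(9, 8), -4))), -1) = Pow(Add(-37571, Pow(Add(1, Mul(Add(9, 8), -4)), 2)), -1) = Pow(Add(-37571, Pow(Add(1, Mul(17, -4)), 2)), -1) = Pow(Add(-37571, Pow(Add(1, -68), 2)), -1) = Pow(Add(-37571, Pow(-67, 2)), -1) = Pow(Add(-37571, 4489), -1) = Pow(-33082, -1) = Rational(-1, 33082)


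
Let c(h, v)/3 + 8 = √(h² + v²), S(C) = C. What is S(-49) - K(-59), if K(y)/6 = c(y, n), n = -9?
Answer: 95 - 18*√3562 ≈ -979.29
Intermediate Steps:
c(h, v) = -24 + 3*√(h² + v²)
K(y) = -144 + 18*√(81 + y²) (K(y) = 6*(-24 + 3*√(y² + (-9)²)) = 6*(-24 + 3*√(y² + 81)) = 6*(-24 + 3*√(81 + y²)) = -144 + 18*√(81 + y²))
S(-49) - K(-59) = -49 - (-144 + 18*√(81 + (-59)²)) = -49 - (-144 + 18*√(81 + 3481)) = -49 - (-144 + 18*√3562) = -49 + (144 - 18*√3562) = 95 - 18*√3562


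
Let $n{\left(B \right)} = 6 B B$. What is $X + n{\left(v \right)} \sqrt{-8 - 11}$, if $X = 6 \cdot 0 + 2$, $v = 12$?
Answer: $2 + 864 i \sqrt{19} \approx 2.0 + 3766.1 i$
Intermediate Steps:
$n{\left(B \right)} = 6 B^{2}$
$X = 2$ ($X = 0 + 2 = 2$)
$X + n{\left(v \right)} \sqrt{-8 - 11} = 2 + 6 \cdot 12^{2} \sqrt{-8 - 11} = 2 + 6 \cdot 144 \sqrt{-19} = 2 + 864 i \sqrt{19}$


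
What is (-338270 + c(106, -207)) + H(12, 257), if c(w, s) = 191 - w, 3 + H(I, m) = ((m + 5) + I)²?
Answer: -263112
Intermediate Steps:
H(I, m) = -3 + (5 + I + m)² (H(I, m) = -3 + ((m + 5) + I)² = -3 + ((5 + m) + I)² = -3 + (5 + I + m)²)
(-338270 + c(106, -207)) + H(12, 257) = (-338270 + (191 - 1*106)) + (-3 + (5 + 12 + 257)²) = (-338270 + (191 - 106)) + (-3 + 274²) = (-338270 + 85) + (-3 + 75076) = -338185 + 75073 = -263112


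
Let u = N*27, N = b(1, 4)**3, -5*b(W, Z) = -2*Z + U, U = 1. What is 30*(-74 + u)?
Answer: 66/25 ≈ 2.6400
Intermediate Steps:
b(W, Z) = -1/5 + 2*Z/5 (b(W, Z) = -(-2*Z + 1)/5 = -(1 - 2*Z)/5 = -1/5 + 2*Z/5)
N = 343/125 (N = (-1/5 + (2/5)*4)**3 = (-1/5 + 8/5)**3 = (7/5)**3 = 343/125 ≈ 2.7440)
u = 9261/125 (u = (343/125)*27 = 9261/125 ≈ 74.088)
30*(-74 + u) = 30*(-74 + 9261/125) = 30*(11/125) = 66/25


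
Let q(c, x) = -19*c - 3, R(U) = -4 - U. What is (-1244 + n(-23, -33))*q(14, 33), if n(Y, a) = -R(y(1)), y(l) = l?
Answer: 333291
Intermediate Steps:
n(Y, a) = 5 (n(Y, a) = -(-4 - 1*1) = -(-4 - 1) = -1*(-5) = 5)
q(c, x) = -3 - 19*c
(-1244 + n(-23, -33))*q(14, 33) = (-1244 + 5)*(-3 - 19*14) = -1239*(-3 - 266) = -1239*(-269) = 333291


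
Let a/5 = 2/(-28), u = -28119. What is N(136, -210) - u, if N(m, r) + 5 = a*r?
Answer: 28189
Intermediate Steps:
a = -5/14 (a = 5*(2/(-28)) = 5*(2*(-1/28)) = 5*(-1/14) = -5/14 ≈ -0.35714)
N(m, r) = -5 - 5*r/14
N(136, -210) - u = (-5 - 5/14*(-210)) - 1*(-28119) = (-5 + 75) + 28119 = 70 + 28119 = 28189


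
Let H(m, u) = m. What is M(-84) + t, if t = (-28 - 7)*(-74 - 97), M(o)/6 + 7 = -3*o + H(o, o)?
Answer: 6951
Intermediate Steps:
M(o) = -42 - 12*o (M(o) = -42 + 6*(-3*o + o) = -42 + 6*(-2*o) = -42 - 12*o)
t = 5985 (t = -35*(-171) = 5985)
M(-84) + t = (-42 - 12*(-84)) + 5985 = (-42 + 1008) + 5985 = 966 + 5985 = 6951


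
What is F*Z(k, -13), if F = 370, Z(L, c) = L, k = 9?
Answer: 3330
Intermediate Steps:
F*Z(k, -13) = 370*9 = 3330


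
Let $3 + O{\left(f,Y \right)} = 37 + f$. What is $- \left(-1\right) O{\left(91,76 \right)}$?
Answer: $125$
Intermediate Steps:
$O{\left(f,Y \right)} = 34 + f$ ($O{\left(f,Y \right)} = -3 + \left(37 + f\right) = 34 + f$)
$- \left(-1\right) O{\left(91,76 \right)} = - \left(-1\right) \left(34 + 91\right) = - \left(-1\right) 125 = \left(-1\right) \left(-125\right) = 125$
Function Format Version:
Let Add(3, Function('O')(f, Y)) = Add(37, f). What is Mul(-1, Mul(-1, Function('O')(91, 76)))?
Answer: 125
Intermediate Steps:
Function('O')(f, Y) = Add(34, f) (Function('O')(f, Y) = Add(-3, Add(37, f)) = Add(34, f))
Mul(-1, Mul(-1, Function('O')(91, 76))) = Mul(-1, Mul(-1, Add(34, 91))) = Mul(-1, Mul(-1, 125)) = Mul(-1, -125) = 125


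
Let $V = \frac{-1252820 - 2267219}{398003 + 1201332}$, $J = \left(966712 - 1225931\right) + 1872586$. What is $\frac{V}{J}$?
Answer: $- \frac{3520039}{2580314310945} \approx -1.3642 \cdot 10^{-6}$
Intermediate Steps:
$J = 1613367$ ($J = -259219 + 1872586 = 1613367$)
$V = - \frac{3520039}{1599335} \approx -2.2009$
$\frac{V}{J} = - \frac{3520039}{1599335 \cdot 1613367} = \left(- \frac{3520039}{1599335}\right) \frac{1}{1613367} = - \frac{3520039}{2580314310945}$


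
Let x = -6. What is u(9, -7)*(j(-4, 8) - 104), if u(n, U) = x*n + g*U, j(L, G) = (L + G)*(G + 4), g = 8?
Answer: 6160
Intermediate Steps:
j(L, G) = (4 + G)*(G + L) (j(L, G) = (G + L)*(4 + G) = (4 + G)*(G + L))
u(n, U) = -6*n + 8*U
u(9, -7)*(j(-4, 8) - 104) = (-6*9 + 8*(-7))*((8² + 4*8 + 4*(-4) + 8*(-4)) - 104) = (-54 - 56)*((64 + 32 - 16 - 32) - 104) = -110*(48 - 104) = -110*(-56) = 6160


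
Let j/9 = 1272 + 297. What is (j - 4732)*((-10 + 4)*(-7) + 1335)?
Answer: 12928653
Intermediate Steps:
j = 14121 (j = 9*(1272 + 297) = 9*1569 = 14121)
(j - 4732)*((-10 + 4)*(-7) + 1335) = (14121 - 4732)*((-10 + 4)*(-7) + 1335) = 9389*(-6*(-7) + 1335) = 9389*(42 + 1335) = 9389*1377 = 12928653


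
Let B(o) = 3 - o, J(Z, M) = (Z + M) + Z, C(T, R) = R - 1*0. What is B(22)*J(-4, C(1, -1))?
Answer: 171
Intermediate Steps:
C(T, R) = R (C(T, R) = R + 0 = R)
J(Z, M) = M + 2*Z (J(Z, M) = (M + Z) + Z = M + 2*Z)
B(22)*J(-4, C(1, -1)) = (3 - 1*22)*(-1 + 2*(-4)) = (3 - 22)*(-1 - 8) = -19*(-9) = 171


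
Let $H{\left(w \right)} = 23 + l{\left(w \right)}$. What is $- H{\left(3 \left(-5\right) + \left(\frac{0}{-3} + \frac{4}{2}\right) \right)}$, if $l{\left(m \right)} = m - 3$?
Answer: $-7$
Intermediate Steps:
$l{\left(m \right)} = -3 + m$
$H{\left(w \right)} = 20 + w$ ($H{\left(w \right)} = 23 + \left(-3 + w\right) = 20 + w$)
$- H{\left(3 \left(-5\right) + \left(\frac{0}{-3} + \frac{4}{2}\right) \right)} = - (20 + \left(3 \left(-5\right) + \left(\frac{0}{-3} + \frac{4}{2}\right)\right)) = - (20 + \left(-15 + \left(0 \left(- \frac{1}{3}\right) + 4 \cdot \frac{1}{2}\right)\right)) = - (20 + \left(-15 + \left(0 + 2\right)\right)) = - (20 + \left(-15 + 2\right)) = - (20 - 13) = \left(-1\right) 7 = -7$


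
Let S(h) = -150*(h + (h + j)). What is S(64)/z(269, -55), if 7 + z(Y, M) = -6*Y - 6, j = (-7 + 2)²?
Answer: 22950/1627 ≈ 14.106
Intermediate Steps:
j = 25 (j = (-5)² = 25)
z(Y, M) = -13 - 6*Y (z(Y, M) = -7 + (-6*Y - 6) = -7 + (-6 - 6*Y) = -13 - 6*Y)
S(h) = -3750 - 300*h (S(h) = -150*(h + (h + 25)) = -150*(h + (25 + h)) = -150*(25 + 2*h) = -3750 - 300*h)
S(64)/z(269, -55) = (-3750 - 300*64)/(-13 - 6*269) = (-3750 - 19200)/(-13 - 1614) = -22950/(-1627) = -22950*(-1/1627) = 22950/1627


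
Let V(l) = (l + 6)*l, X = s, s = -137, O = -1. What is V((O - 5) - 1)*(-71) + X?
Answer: -634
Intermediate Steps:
X = -137
V(l) = l*(6 + l) (V(l) = (6 + l)*l = l*(6 + l))
V((O - 5) - 1)*(-71) + X = (((-1 - 5) - 1)*(6 + ((-1 - 5) - 1)))*(-71) - 137 = ((-6 - 1)*(6 + (-6 - 1)))*(-71) - 137 = -7*(6 - 7)*(-71) - 137 = -7*(-1)*(-71) - 137 = 7*(-71) - 137 = -497 - 137 = -634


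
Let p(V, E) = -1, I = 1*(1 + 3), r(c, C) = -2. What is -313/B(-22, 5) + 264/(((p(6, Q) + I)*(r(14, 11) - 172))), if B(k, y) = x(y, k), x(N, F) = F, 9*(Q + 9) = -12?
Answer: 26263/1914 ≈ 13.722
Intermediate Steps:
Q = -31/3 (Q = -9 + (1/9)*(-12) = -9 - 4/3 = -31/3 ≈ -10.333)
B(k, y) = k
I = 4 (I = 1*4 = 4)
-313/B(-22, 5) + 264/(((p(6, Q) + I)*(r(14, 11) - 172))) = -313/(-22) + 264/(((-1 + 4)*(-2 - 172))) = -313*(-1/22) + 264/((3*(-174))) = 313/22 + 264/(-522) = 313/22 + 264*(-1/522) = 313/22 - 44/87 = 26263/1914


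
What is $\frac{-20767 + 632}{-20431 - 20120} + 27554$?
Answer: $\frac{1117362389}{40551} \approx 27555.0$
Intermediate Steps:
$\frac{-20767 + 632}{-20431 - 20120} + 27554 = - \frac{20135}{-40551} + 27554 = \left(-20135\right) \left(- \frac{1}{40551}\right) + 27554 = \frac{20135}{40551} + 27554 = \frac{1117362389}{40551}$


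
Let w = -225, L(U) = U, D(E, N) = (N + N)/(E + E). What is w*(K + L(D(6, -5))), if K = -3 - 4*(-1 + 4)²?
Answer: 17925/2 ≈ 8962.5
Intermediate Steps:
D(E, N) = N/E (D(E, N) = (2*N)/((2*E)) = (2*N)*(1/(2*E)) = N/E)
K = -39 (K = -3 - 4*3² = -3 - 4*9 = -3 - 36 = -39)
w*(K + L(D(6, -5))) = -225*(-39 - 5/6) = -225*(-39 - 5*⅙) = -225*(-39 - ⅚) = -225*(-239/6) = 17925/2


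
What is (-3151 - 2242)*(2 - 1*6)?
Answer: 21572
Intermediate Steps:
(-3151 - 2242)*(2 - 1*6) = -5393*(2 - 6) = -5393*(-4) = 21572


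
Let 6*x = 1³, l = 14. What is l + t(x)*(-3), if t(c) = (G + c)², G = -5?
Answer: -673/12 ≈ -56.083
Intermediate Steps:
x = ⅙ (x = (⅙)*1³ = (⅙)*1 = ⅙ ≈ 0.16667)
t(c) = (-5 + c)²
l + t(x)*(-3) = 14 + (-5 + ⅙)²*(-3) = 14 + (-29/6)²*(-3) = 14 + (841/36)*(-3) = 14 - 841/12 = -673/12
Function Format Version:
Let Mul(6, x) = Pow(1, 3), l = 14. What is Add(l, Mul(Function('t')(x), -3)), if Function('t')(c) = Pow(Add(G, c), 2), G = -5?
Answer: Rational(-673, 12) ≈ -56.083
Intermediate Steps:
x = Rational(1, 6) (x = Mul(Rational(1, 6), Pow(1, 3)) = Mul(Rational(1, 6), 1) = Rational(1, 6) ≈ 0.16667)
Function('t')(c) = Pow(Add(-5, c), 2)
Add(l, Mul(Function('t')(x), -3)) = Add(14, Mul(Pow(Add(-5, Rational(1, 6)), 2), -3)) = Add(14, Mul(Pow(Rational(-29, 6), 2), -3)) = Add(14, Mul(Rational(841, 36), -3)) = Add(14, Rational(-841, 12)) = Rational(-673, 12)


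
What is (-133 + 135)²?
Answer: 4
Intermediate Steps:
(-133 + 135)² = 2² = 4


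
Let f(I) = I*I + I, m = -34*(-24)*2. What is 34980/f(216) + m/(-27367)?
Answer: 73400213/106895502 ≈ 0.68665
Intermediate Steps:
m = 1632 (m = 816*2 = 1632)
f(I) = I + I² (f(I) = I² + I = I + I²)
34980/f(216) + m/(-27367) = 34980/((216*(1 + 216))) + 1632/(-27367) = 34980/((216*217)) + 1632*(-1/27367) = 34980/46872 - 1632/27367 = 34980*(1/46872) - 1632/27367 = 2915/3906 - 1632/27367 = 73400213/106895502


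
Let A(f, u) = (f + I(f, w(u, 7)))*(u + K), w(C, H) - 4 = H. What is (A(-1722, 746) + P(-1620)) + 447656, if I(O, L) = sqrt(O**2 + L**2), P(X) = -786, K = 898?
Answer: -2384098 + 1644*sqrt(2965405) ≈ 4.4693e+5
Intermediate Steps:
w(C, H) = 4 + H
I(O, L) = sqrt(L**2 + O**2)
A(f, u) = (898 + u)*(f + sqrt(121 + f**2)) (A(f, u) = (f + sqrt((4 + 7)**2 + f**2))*(u + 898) = (f + sqrt(11**2 + f**2))*(898 + u) = (f + sqrt(121 + f**2))*(898 + u) = (898 + u)*(f + sqrt(121 + f**2)))
(A(-1722, 746) + P(-1620)) + 447656 = ((898*(-1722) + 898*sqrt(121 + (-1722)**2) - 1722*746 + 746*sqrt(121 + (-1722)**2)) - 786) + 447656 = ((-1546356 + 898*sqrt(121 + 2965284) - 1284612 + 746*sqrt(121 + 2965284)) - 786) + 447656 = ((-1546356 + 898*sqrt(2965405) - 1284612 + 746*sqrt(2965405)) - 786) + 447656 = ((-2830968 + 1644*sqrt(2965405)) - 786) + 447656 = (-2831754 + 1644*sqrt(2965405)) + 447656 = -2384098 + 1644*sqrt(2965405)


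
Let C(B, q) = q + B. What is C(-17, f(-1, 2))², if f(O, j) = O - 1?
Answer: 361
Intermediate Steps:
f(O, j) = -1 + O
C(B, q) = B + q
C(-17, f(-1, 2))² = (-17 + (-1 - 1))² = (-17 - 2)² = (-19)² = 361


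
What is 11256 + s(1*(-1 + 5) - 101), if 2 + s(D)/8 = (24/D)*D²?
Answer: -7384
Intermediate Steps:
s(D) = -16 + 192*D (s(D) = -16 + 8*((24/D)*D²) = -16 + 8*(24*D) = -16 + 192*D)
11256 + s(1*(-1 + 5) - 101) = 11256 + (-16 + 192*(1*(-1 + 5) - 101)) = 11256 + (-16 + 192*(1*4 - 101)) = 11256 + (-16 + 192*(4 - 101)) = 11256 + (-16 + 192*(-97)) = 11256 + (-16 - 18624) = 11256 - 18640 = -7384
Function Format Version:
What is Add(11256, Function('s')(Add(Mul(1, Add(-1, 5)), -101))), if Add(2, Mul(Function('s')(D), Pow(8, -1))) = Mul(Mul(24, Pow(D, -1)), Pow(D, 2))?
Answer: -7384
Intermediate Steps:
Function('s')(D) = Add(-16, Mul(192, D)) (Function('s')(D) = Add(-16, Mul(8, Mul(Mul(24, Pow(D, -1)), Pow(D, 2)))) = Add(-16, Mul(8, Mul(24, D))) = Add(-16, Mul(192, D)))
Add(11256, Function('s')(Add(Mul(1, Add(-1, 5)), -101))) = Add(11256, Add(-16, Mul(192, Add(Mul(1, Add(-1, 5)), -101)))) = Add(11256, Add(-16, Mul(192, Add(Mul(1, 4), -101)))) = Add(11256, Add(-16, Mul(192, Add(4, -101)))) = Add(11256, Add(-16, Mul(192, -97))) = Add(11256, Add(-16, -18624)) = Add(11256, -18640) = -7384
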